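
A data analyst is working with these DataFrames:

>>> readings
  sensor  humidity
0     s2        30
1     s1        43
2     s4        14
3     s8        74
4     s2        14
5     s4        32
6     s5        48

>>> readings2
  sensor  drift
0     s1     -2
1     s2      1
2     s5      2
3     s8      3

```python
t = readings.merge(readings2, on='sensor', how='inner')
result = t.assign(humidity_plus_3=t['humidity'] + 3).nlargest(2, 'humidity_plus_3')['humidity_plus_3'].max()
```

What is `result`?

77

merge on 'sensor' (how='inner') → 5 rows:
  sensor  humidity  drift
0     s2        30      1
1     s1        43     -2
2     s8        74      3
3     s2        14      1
4     s5        48      2
add column humidity_plus_3 = t['humidity'] + 3:
  sensor  humidity  drift  humidity_plus_3
0     s2        30      1               33
1     s1        43     -2               46
2     s8        74      3               77
3     s2        14      1               17
4     s5        48      2               51
take 2 rows with largest humidity_plus_3:
  sensor  humidity  drift  humidity_plus_3
2     s8        74      3               77
4     s5        48      2               51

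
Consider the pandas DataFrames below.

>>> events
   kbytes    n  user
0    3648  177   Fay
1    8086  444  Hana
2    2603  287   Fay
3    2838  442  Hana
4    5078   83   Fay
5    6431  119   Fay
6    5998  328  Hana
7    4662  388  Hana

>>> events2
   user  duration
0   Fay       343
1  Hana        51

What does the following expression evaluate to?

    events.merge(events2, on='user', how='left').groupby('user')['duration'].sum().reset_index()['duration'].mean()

merge on 'user' (how='left') → 8 rows:
   kbytes    n  user  duration
0    3648  177   Fay       343
1    8086  444  Hana        51
2    2603  287   Fay       343
3    2838  442  Hana        51
4    5078   83   Fay       343
5    6431  119   Fay       343
6    5998  328  Hana        51
7    4662  388  Hana        51
group by user, sum of duration:
user
Fay     1372
Hana     204
Name: duration, dtype: int64
reset_index():
   user  duration
0   Fay      1372
1  Hana       204
Finally, mean of column 'duration' = 788.0.

788.0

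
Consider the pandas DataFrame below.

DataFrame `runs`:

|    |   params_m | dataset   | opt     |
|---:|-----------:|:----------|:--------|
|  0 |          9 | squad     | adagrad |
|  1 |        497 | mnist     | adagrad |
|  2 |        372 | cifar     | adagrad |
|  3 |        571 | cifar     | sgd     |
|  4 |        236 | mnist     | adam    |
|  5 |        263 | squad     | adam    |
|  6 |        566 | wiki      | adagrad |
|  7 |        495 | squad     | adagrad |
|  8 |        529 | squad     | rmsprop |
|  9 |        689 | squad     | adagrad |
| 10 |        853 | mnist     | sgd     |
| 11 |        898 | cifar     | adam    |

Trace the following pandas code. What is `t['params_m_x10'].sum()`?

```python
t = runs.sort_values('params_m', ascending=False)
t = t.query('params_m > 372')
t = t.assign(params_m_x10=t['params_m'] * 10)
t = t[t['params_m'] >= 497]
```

sort by params_m descending:
    params_m dataset      opt
11       898   cifar     adam
10       853   mnist      sgd
9        689   squad  adagrad
3        571   cifar      sgd
6        566    wiki  adagrad
8        529   squad  rmsprop
1        497   mnist  adagrad
7        495   squad  adagrad
2        372   cifar  adagrad
5        263   squad     adam
4        236   mnist     adam
0          9   squad  adagrad
filter rows where params_m > 372:
    params_m dataset      opt
11       898   cifar     adam
10       853   mnist      sgd
9        689   squad  adagrad
3        571   cifar      sgd
6        566    wiki  adagrad
8        529   squad  rmsprop
1        497   mnist  adagrad
7        495   squad  adagrad
add column params_m_x10 = t['params_m'] * 10:
    params_m dataset      opt  params_m_x10
11       898   cifar     adam          8980
10       853   mnist      sgd          8530
9        689   squad  adagrad          6890
3        571   cifar      sgd          5710
6        566    wiki  adagrad          5660
8        529   squad  rmsprop          5290
1        497   mnist  adagrad          4970
7        495   squad  adagrad          4950
filter rows where params_m >= 497:
    params_m dataset      opt  params_m_x10
11       898   cifar     adam          8980
10       853   mnist      sgd          8530
9        689   squad  adagrad          6890
3        571   cifar      sgd          5710
6        566    wiki  adagrad          5660
8        529   squad  rmsprop          5290
1        497   mnist  adagrad          4970

46030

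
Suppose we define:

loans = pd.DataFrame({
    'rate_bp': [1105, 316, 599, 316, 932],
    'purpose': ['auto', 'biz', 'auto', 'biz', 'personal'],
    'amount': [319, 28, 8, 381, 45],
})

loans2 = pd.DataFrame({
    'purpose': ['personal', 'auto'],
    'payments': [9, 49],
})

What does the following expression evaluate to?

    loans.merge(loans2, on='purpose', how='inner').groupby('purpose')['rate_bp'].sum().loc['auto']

merge on 'purpose' (how='inner') → 3 rows:
   rate_bp   purpose  amount  payments
0     1105      auto     319        49
1      599      auto       8        49
2      932  personal      45         9
group by purpose, sum of rate_bp:
purpose
auto        1704
personal     932
Name: rate_bp, dtype: int64
Finally, value at index 'auto' = 1704.

1704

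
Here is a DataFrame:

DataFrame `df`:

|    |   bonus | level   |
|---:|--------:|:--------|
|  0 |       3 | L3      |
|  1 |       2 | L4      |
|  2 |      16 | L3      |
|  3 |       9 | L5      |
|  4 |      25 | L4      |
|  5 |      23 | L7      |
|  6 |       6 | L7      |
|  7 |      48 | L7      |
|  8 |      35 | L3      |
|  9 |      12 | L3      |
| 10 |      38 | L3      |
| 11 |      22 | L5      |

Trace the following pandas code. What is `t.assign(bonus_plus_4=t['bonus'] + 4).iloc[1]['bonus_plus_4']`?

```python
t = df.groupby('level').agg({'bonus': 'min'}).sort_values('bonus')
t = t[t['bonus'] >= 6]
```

group by level, min of bonus:
       bonus
level       
L3         3
L4         2
L5         9
L7         6
sort by bonus:
       bonus
level       
L4         2
L3         3
L7         6
L5         9
filter rows where bonus >= 6:
       bonus
level       
L7         6
L5         9
add column bonus_plus_4 = t['bonus'] + 4:
       bonus  bonus_plus_4
level                     
L7         6            10
L5         9            13
Then the value at position 1, column 'bonus_plus_4': 13

13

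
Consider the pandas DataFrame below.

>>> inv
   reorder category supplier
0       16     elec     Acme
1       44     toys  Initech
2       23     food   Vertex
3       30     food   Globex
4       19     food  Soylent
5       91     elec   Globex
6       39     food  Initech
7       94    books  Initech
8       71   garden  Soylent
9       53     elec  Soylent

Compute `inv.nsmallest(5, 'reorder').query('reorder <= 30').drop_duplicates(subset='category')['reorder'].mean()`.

take 5 rows with smallest reorder:
   reorder category supplier
0       16     elec     Acme
4       19     food  Soylent
2       23     food   Vertex
3       30     food   Globex
6       39     food  Initech
filter rows where reorder <= 30:
   reorder category supplier
0       16     elec     Acme
4       19     food  Soylent
2       23     food   Vertex
3       30     food   Globex
drop duplicate category (keep=first):
   reorder category supplier
0       16     elec     Acme
4       19     food  Soylent

17.5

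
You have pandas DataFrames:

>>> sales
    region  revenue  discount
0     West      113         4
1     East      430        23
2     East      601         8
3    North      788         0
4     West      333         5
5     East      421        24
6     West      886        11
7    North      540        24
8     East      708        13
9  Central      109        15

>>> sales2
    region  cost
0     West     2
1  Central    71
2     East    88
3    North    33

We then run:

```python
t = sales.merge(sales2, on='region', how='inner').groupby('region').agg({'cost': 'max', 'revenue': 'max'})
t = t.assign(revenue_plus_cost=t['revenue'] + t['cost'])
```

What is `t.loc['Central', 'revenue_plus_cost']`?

180

merge on 'region' (how='inner') → 10 rows:
    region  revenue  discount  cost
0     West      113         4     2
1     East      430        23    88
2     East      601         8    88
3    North      788         0    33
4     West      333         5     2
5     East      421        24    88
6     West      886        11     2
7    North      540        24    33
8     East      708        13    88
9  Central      109        15    71
group by region: max(cost), max(revenue):
         cost  revenue
region                
Central    71      109
East       88      708
North      33      788
West        2      886
add column revenue_plus_cost = t['revenue'] + t['cost']:
         cost  revenue  revenue_plus_cost
region                                   
Central    71      109                180
East       88      708                796
North      33      788                821
West        2      886                888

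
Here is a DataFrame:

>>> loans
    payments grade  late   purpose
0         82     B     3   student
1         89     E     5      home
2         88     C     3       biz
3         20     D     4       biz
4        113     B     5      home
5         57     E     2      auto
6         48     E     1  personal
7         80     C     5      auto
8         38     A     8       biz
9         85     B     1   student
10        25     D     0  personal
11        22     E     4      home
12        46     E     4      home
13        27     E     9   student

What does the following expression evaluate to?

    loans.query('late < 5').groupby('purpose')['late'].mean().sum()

filter rows where late < 5:
    payments grade  late   purpose
0         82     B     3   student
2         88     C     3       biz
3         20     D     4       biz
5         57     E     2      auto
6         48     E     1  personal
9         85     B     1   student
10        25     D     0  personal
11        22     E     4      home
12        46     E     4      home
group by purpose, mean of late:
purpose
auto        2.0
biz         3.5
home        4.0
personal    0.5
student     2.0
Name: late, dtype: float64
Reading off the sum of the resulting series, we get 12.0.

12.0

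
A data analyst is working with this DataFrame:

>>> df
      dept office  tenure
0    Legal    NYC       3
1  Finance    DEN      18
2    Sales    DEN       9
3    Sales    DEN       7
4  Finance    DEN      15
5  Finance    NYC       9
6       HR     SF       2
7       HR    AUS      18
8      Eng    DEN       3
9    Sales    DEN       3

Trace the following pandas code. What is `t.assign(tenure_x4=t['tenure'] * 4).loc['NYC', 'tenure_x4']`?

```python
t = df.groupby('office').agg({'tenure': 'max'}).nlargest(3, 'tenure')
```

36

group by office, max of tenure:
        tenure
office        
AUS         18
DEN         18
NYC          9
SF           2
take 3 rows with largest tenure:
        tenure
office        
AUS         18
DEN         18
NYC          9
add column tenure_x4 = t['tenure'] * 4:
        tenure  tenure_x4
office                   
AUS         18         72
DEN         18         72
NYC          9         36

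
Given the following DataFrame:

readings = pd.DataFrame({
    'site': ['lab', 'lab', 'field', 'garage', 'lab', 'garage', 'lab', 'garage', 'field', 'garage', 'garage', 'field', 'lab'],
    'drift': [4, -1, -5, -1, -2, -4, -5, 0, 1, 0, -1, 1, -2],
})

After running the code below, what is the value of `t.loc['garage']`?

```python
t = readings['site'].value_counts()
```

value_counts of site:
site
lab       5
garage    5
field     3
Name: count, dtype: int64
Finally, value at index 'garage' = 5.

5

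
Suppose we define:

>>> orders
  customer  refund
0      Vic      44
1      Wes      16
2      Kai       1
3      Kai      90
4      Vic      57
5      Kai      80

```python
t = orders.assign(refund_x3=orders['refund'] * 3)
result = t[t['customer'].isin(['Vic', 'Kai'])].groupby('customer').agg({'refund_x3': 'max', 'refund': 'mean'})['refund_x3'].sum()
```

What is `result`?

add column refund_x3 = orders['refund'] * 3:
  customer  refund  refund_x3
0      Vic      44        132
1      Wes      16         48
2      Kai       1          3
3      Kai      90        270
4      Vic      57        171
5      Kai      80        240
filter rows where customer in ['Vic', 'Kai']:
  customer  refund  refund_x3
0      Vic      44        132
2      Kai       1          3
3      Kai      90        270
4      Vic      57        171
5      Kai      80        240
group by customer: max(refund_x3), mean(refund):
          refund_x3  refund
customer                   
Kai             270    57.0
Vic             171    50.5
sum of column 'refund_x3' → 441

441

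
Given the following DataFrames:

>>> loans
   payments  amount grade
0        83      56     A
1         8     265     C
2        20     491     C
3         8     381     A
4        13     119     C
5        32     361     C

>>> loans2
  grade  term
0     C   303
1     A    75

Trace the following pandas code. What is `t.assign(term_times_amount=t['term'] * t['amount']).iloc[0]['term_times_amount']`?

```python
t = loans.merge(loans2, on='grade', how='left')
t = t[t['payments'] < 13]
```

80295

merge on 'grade' (how='left') → 6 rows:
   payments  amount grade  term
0        83      56     A    75
1         8     265     C   303
2        20     491     C   303
3         8     381     A    75
4        13     119     C   303
5        32     361     C   303
filter rows where payments < 13:
   payments  amount grade  term
1         8     265     C   303
3         8     381     A    75
add column term_times_amount = t['term'] * t['amount']:
   payments  amount grade  term  term_times_amount
1         8     265     C   303              80295
3         8     381     A    75              28575
So iloc[0]['term_times_amount'] = 80295.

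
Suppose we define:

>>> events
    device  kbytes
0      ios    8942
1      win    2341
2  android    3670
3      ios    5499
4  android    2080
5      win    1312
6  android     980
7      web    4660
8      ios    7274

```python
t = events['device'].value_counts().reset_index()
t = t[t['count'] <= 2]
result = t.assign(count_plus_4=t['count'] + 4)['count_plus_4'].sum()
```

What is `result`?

value_counts of device:
device
ios        3
android    3
win        2
web        1
Name: count, dtype: int64
reset_index():
    device  count
0      ios      3
1  android      3
2      win      2
3      web      1
filter rows where count <= 2:
  device  count
2    win      2
3    web      1
add column count_plus_4 = t['count'] + 4:
  device  count  count_plus_4
2    win      2             6
3    web      1             5
Taking the sum of column 'count_plus_4' gives 11.

11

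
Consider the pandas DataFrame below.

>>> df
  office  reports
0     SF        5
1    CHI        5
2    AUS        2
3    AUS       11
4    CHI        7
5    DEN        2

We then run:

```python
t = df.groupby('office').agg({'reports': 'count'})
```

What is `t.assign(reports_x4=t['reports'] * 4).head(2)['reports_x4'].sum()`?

16

group by office, count of reports:
        reports
office         
AUS           2
CHI           2
DEN           1
SF            1
add column reports_x4 = t['reports'] * 4:
        reports  reports_x4
office                     
AUS           2           8
CHI           2           8
DEN           1           4
SF            1           4
take first 2 rows:
        reports  reports_x4
office                     
AUS           2           8
CHI           2           8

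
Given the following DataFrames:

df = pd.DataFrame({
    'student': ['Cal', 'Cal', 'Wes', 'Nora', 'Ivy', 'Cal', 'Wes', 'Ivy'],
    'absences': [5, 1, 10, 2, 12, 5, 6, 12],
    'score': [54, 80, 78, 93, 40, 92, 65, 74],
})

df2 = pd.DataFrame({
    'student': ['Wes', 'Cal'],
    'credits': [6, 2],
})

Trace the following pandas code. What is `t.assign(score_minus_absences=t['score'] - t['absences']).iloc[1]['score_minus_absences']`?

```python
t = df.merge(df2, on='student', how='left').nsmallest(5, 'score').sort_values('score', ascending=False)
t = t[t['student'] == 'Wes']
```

59

merge on 'student' (how='left') → 8 rows:
  student  absences  score  credits
0     Cal         5     54      2.0
1     Cal         1     80      2.0
2     Wes        10     78      6.0
3    Nora         2     93      NaN
4     Ivy        12     40      NaN
5     Cal         5     92      2.0
6     Wes         6     65      6.0
7     Ivy        12     74      NaN
take 5 rows with smallest score:
  student  absences  score  credits
4     Ivy        12     40      NaN
0     Cal         5     54      2.0
6     Wes         6     65      6.0
7     Ivy        12     74      NaN
2     Wes        10     78      6.0
sort by score descending:
  student  absences  score  credits
2     Wes        10     78      6.0
7     Ivy        12     74      NaN
6     Wes         6     65      6.0
0     Cal         5     54      2.0
4     Ivy        12     40      NaN
filter rows where student == 'Wes':
  student  absences  score  credits
2     Wes        10     78      6.0
6     Wes         6     65      6.0
add column score_minus_absences = t['score'] - t['absences']:
  student  absences  score  credits  score_minus_absences
2     Wes        10     78      6.0                    68
6     Wes         6     65      6.0                    59
Hence 59.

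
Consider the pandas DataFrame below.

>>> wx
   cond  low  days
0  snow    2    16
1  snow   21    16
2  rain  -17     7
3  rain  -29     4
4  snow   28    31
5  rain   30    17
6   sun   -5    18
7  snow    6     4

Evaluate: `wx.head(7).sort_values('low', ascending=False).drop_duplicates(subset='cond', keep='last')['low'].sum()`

-32

take first 7 rows:
   cond  low  days
0  snow    2    16
1  snow   21    16
2  rain  -17     7
3  rain  -29     4
4  snow   28    31
5  rain   30    17
6   sun   -5    18
sort by low descending:
   cond  low  days
5  rain   30    17
4  snow   28    31
1  snow   21    16
0  snow    2    16
6   sun   -5    18
2  rain  -17     7
3  rain  -29     4
drop duplicate cond (keep=last):
   cond  low  days
0  snow    2    16
6   sun   -5    18
3  rain  -29     4
Finally, sum of column 'low' = -32.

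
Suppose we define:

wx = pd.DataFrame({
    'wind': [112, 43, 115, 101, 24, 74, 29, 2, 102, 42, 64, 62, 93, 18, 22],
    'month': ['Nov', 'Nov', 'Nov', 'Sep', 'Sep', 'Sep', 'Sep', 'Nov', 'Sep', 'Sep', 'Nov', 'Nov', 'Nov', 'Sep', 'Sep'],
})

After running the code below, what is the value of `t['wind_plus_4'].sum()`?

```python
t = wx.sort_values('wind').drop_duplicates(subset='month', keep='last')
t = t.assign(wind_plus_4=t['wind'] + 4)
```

sort by wind:
    wind month
7      2   Nov
13    18   Sep
14    22   Sep
4     24   Sep
6     29   Sep
9     42   Sep
1     43   Nov
11    62   Nov
10    64   Nov
5     74   Sep
12    93   Nov
3    101   Sep
8    102   Sep
0    112   Nov
2    115   Nov
drop duplicate month (keep=last):
   wind month
8   102   Sep
2   115   Nov
add column wind_plus_4 = t['wind'] + 4:
   wind month  wind_plus_4
8   102   Sep          106
2   115   Nov          119
sum of column 'wind_plus_4' → 225

225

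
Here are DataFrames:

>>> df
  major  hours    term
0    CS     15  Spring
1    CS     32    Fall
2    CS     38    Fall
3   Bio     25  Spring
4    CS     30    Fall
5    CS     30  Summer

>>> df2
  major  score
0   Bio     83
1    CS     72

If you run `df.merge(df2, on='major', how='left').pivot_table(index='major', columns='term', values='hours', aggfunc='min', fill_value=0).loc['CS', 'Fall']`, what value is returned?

merge on 'major' (how='left') → 6 rows:
  major  hours    term  score
0    CS     15  Spring     72
1    CS     32    Fall     72
2    CS     38    Fall     72
3   Bio     25  Spring     83
4    CS     30    Fall     72
5    CS     30  Summer     72
pivot: rows=major, cols=term, min(hours):
term   Fall  Spring  Summer
major                      
Bio       0      25       0
CS       30      15      30
value at row 'CS', column 'Fall' → 30

30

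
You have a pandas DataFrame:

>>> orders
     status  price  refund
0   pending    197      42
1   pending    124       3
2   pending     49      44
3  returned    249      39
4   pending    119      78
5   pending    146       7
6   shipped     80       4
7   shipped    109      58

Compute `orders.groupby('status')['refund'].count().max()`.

group by status, count of refund:
status
pending     5
returned    1
shipped     2
Name: refund, dtype: int64

5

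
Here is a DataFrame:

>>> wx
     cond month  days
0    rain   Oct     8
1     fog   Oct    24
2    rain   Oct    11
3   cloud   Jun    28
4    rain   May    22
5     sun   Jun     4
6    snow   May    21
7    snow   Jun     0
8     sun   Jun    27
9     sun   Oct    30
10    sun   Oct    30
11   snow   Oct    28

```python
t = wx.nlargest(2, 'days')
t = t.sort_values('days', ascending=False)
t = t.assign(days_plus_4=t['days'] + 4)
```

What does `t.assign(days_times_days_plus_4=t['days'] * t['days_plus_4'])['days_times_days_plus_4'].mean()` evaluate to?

1020.0

take 2 rows with largest days:
   cond month  days
9   sun   Oct    30
10  sun   Oct    30
sort by days descending:
   cond month  days
9   sun   Oct    30
10  sun   Oct    30
add column days_plus_4 = t['days'] + 4:
   cond month  days  days_plus_4
9   sun   Oct    30           34
10  sun   Oct    30           34
add column days_times_days_plus_4 = t['days'] * t['days_plus_4']:
   cond month  days  days_plus_4  days_times_days_plus_4
9   sun   Oct    30           34                    1020
10  sun   Oct    30           34                    1020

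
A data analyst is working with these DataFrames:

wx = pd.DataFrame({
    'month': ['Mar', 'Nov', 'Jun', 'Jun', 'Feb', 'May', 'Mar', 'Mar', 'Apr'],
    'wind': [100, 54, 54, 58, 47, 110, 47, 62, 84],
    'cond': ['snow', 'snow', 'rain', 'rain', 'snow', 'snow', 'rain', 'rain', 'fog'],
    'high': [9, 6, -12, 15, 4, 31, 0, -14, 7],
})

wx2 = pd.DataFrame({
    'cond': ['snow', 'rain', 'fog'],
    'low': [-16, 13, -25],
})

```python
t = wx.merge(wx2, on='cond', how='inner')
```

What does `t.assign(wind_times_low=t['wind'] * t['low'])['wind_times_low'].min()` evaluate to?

-2100

merge on 'cond' (how='inner') → 9 rows:
  month  wind  cond  high  low
0   Mar   100  snow     9  -16
1   Nov    54  snow     6  -16
2   Jun    54  rain   -12   13
3   Jun    58  rain    15   13
4   Feb    47  snow     4  -16
5   May   110  snow    31  -16
6   Mar    47  rain     0   13
7   Mar    62  rain   -14   13
8   Apr    84   fog     7  -25
add column wind_times_low = t['wind'] * t['low']:
  month  wind  cond  high  low  wind_times_low
0   Mar   100  snow     9  -16           -1600
1   Nov    54  snow     6  -16            -864
2   Jun    54  rain   -12   13             702
3   Jun    58  rain    15   13             754
4   Feb    47  snow     4  -16            -752
5   May   110  snow    31  -16           -1760
6   Mar    47  rain     0   13             611
7   Mar    62  rain   -14   13             806
8   Apr    84   fog     7  -25           -2100
Taking the min of column 'wind_times_low' gives -2100.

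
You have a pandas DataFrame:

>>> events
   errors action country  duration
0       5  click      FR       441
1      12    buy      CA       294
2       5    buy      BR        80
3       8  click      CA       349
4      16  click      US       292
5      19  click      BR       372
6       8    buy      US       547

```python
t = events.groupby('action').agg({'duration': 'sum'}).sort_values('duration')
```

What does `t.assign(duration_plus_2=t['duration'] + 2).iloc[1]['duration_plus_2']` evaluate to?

group by action, sum of duration:
        duration
action          
buy          921
click       1454
sort by duration:
        duration
action          
buy          921
click       1454
add column duration_plus_2 = t['duration'] + 2:
        duration  duration_plus_2
action                           
buy          921              923
click       1454             1456
Reading off the value at position 1, column 'duration_plus_2', we get 1456.

1456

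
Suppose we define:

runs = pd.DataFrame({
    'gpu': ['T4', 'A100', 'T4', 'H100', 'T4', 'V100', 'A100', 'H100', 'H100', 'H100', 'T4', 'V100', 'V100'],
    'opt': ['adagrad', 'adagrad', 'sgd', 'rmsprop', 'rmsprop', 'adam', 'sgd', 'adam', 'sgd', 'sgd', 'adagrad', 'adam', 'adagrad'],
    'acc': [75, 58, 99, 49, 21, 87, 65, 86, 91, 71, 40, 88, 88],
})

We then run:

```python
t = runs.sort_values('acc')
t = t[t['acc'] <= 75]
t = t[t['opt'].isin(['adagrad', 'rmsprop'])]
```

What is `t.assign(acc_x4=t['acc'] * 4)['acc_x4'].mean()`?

194.4

sort by acc:
     gpu      opt  acc
4     T4  rmsprop   21
10    T4  adagrad   40
3   H100  rmsprop   49
1   A100  adagrad   58
6   A100      sgd   65
9   H100      sgd   71
0     T4  adagrad   75
7   H100     adam   86
5   V100     adam   87
11  V100     adam   88
12  V100  adagrad   88
8   H100      sgd   91
2     T4      sgd   99
filter rows where acc <= 75:
     gpu      opt  acc
4     T4  rmsprop   21
10    T4  adagrad   40
3   H100  rmsprop   49
1   A100  adagrad   58
6   A100      sgd   65
9   H100      sgd   71
0     T4  adagrad   75
filter rows where opt in ['adagrad', 'rmsprop']:
     gpu      opt  acc
4     T4  rmsprop   21
10    T4  adagrad   40
3   H100  rmsprop   49
1   A100  adagrad   58
0     T4  adagrad   75
add column acc_x4 = t['acc'] * 4:
     gpu      opt  acc  acc_x4
4     T4  rmsprop   21      84
10    T4  adagrad   40     160
3   H100  rmsprop   49     196
1   A100  adagrad   58     232
0     T4  adagrad   75     300
Hence 194.4.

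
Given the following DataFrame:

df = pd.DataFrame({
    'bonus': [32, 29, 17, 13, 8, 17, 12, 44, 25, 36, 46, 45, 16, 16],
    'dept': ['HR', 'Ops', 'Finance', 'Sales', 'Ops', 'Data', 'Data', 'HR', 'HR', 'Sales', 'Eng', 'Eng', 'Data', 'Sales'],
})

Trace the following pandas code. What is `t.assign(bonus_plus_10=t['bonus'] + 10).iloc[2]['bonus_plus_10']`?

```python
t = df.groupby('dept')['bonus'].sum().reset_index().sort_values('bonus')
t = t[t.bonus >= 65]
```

111

group by dept, sum of bonus:
dept
Data        45
Eng         91
Finance     17
HR         101
Ops         37
Sales       65
Name: bonus, dtype: int64
reset_index():
      dept  bonus
0     Data     45
1      Eng     91
2  Finance     17
3       HR    101
4      Ops     37
5    Sales     65
sort by bonus:
      dept  bonus
2  Finance     17
4      Ops     37
0     Data     45
5    Sales     65
1      Eng     91
3       HR    101
filter rows where bonus >= 65:
    dept  bonus
5  Sales     65
1    Eng     91
3     HR    101
add column bonus_plus_10 = t['bonus'] + 10:
    dept  bonus  bonus_plus_10
5  Sales     65             75
1    Eng     91            101
3     HR    101            111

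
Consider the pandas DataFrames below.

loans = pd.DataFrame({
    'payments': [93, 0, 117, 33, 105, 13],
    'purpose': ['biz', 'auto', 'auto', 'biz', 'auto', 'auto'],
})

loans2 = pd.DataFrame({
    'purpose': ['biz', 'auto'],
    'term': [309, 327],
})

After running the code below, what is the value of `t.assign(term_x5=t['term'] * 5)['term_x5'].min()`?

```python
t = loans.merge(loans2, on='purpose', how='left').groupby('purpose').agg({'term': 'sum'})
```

3090

merge on 'purpose' (how='left') → 6 rows:
   payments purpose  term
0        93     biz   309
1         0    auto   327
2       117    auto   327
3        33     biz   309
4       105    auto   327
5        13    auto   327
group by purpose, sum of term:
         term
purpose      
auto     1308
biz       618
add column term_x5 = t['term'] * 5:
         term  term_x5
purpose               
auto     1308     6540
biz       618     3090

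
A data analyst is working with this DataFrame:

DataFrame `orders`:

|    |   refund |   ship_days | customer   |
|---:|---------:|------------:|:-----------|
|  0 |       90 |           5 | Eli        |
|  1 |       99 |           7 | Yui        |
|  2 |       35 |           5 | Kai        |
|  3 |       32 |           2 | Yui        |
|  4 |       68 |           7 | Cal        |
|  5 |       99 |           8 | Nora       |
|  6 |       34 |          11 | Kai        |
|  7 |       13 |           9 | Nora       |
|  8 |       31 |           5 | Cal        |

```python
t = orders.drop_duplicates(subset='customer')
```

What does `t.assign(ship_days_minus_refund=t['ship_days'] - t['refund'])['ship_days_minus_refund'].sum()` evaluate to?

drop duplicate customer (keep=first):
   refund  ship_days customer
0      90          5      Eli
1      99          7      Yui
2      35          5      Kai
4      68          7      Cal
5      99          8     Nora
add column ship_days_minus_refund = t['ship_days'] - t['refund']:
   refund  ship_days customer  ship_days_minus_refund
0      90          5      Eli                     -85
1      99          7      Yui                     -92
2      35          5      Kai                     -30
4      68          7      Cal                     -61
5      99          8     Nora                     -91
So sum() = -359.

-359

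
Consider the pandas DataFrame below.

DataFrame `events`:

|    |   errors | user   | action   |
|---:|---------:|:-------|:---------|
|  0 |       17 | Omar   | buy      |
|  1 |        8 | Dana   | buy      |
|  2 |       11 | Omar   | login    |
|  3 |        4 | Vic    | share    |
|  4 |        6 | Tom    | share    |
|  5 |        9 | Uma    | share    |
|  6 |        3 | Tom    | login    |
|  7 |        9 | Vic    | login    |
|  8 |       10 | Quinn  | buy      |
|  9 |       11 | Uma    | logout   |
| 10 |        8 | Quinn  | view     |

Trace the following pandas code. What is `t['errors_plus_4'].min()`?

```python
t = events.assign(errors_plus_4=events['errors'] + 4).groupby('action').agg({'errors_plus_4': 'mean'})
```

10.3333333333

add column errors_plus_4 = events['errors'] + 4:
    errors   user  action  errors_plus_4
0       17   Omar     buy             21
1        8   Dana     buy             12
2       11   Omar   login             15
3        4    Vic   share              8
4        6    Tom   share             10
5        9    Uma   share             13
6        3    Tom   login              7
7        9    Vic   login             13
8       10  Quinn     buy             14
9       11    Uma  logout             15
10       8  Quinn    view             12
group by action, mean of errors_plus_4:
        errors_plus_4
action               
buy         15.666667
login       11.666667
logout      15.000000
share       10.333333
view        12.000000
Taking the min of column 'errors_plus_4' gives 10.3333333333.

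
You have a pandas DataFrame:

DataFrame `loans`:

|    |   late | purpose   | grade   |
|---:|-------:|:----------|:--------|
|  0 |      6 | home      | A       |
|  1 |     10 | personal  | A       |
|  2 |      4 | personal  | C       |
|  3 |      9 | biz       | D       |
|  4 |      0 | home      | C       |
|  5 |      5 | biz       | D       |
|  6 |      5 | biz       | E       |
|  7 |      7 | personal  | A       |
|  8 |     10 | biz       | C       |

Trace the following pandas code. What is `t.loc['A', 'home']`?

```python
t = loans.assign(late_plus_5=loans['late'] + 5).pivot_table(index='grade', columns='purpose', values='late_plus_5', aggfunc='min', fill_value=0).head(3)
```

11

add column late_plus_5 = loans['late'] + 5:
   late   purpose grade  late_plus_5
0     6      home     A           11
1    10  personal     A           15
2     4  personal     C            9
3     9       biz     D           14
4     0      home     C            5
5     5       biz     D           10
6     5       biz     E           10
7     7  personal     A           12
8    10       biz     C           15
pivot: rows=grade, cols=purpose, min(late_plus_5):
purpose  biz  home  personal
grade                       
A          0    11        12
C         15     5         9
D         10     0         0
E         10     0         0
take first 3 rows:
purpose  biz  home  personal
grade                       
A          0    11        12
C         15     5         9
D         10     0         0
So loc['A', 'home'] = 11.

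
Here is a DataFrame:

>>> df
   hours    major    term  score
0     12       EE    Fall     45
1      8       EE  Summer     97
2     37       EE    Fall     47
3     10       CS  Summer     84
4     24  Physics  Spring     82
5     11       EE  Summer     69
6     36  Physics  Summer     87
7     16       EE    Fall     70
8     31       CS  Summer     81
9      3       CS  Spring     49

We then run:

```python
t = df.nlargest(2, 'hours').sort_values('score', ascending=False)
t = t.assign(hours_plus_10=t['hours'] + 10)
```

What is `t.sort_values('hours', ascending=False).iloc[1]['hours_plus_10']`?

take 2 rows with largest hours:
   hours    major    term  score
2     37       EE    Fall     47
6     36  Physics  Summer     87
sort by score descending:
   hours    major    term  score
6     36  Physics  Summer     87
2     37       EE    Fall     47
add column hours_plus_10 = t['hours'] + 10:
   hours    major    term  score  hours_plus_10
6     36  Physics  Summer     87             46
2     37       EE    Fall     47             47
sort by hours descending:
   hours    major    term  score  hours_plus_10
2     37       EE    Fall     47             47
6     36  Physics  Summer     87             46

46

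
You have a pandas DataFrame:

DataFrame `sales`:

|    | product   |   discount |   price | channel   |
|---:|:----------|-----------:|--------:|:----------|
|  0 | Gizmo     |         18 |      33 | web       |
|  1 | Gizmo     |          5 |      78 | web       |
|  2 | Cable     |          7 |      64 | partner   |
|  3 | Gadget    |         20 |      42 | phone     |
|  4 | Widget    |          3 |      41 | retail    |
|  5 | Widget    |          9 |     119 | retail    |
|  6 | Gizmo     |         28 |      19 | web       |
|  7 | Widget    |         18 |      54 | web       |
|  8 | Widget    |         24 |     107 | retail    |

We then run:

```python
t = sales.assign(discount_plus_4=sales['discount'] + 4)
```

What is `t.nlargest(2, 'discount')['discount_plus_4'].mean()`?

add column discount_plus_4 = sales['discount'] + 4:
  product  discount  price  channel  discount_plus_4
0   Gizmo        18     33      web               22
1   Gizmo         5     78      web                9
2   Cable         7     64  partner               11
3  Gadget        20     42    phone               24
4  Widget         3     41   retail                7
5  Widget         9    119   retail               13
6   Gizmo        28     19      web               32
7  Widget        18     54      web               22
8  Widget        24    107   retail               28
take 2 rows with largest discount:
  product  discount  price channel  discount_plus_4
6   Gizmo        28     19     web               32
8  Widget        24    107  retail               28
Then the mean of column 'discount_plus_4': 30.0

30.0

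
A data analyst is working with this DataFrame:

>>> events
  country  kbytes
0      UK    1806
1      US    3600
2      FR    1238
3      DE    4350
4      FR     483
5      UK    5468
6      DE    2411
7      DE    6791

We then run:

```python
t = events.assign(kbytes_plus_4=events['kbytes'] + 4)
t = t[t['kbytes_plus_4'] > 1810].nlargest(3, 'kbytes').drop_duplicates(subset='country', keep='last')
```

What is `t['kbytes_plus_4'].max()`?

add column kbytes_plus_4 = events['kbytes'] + 4:
  country  kbytes  kbytes_plus_4
0      UK    1806           1810
1      US    3600           3604
2      FR    1238           1242
3      DE    4350           4354
4      FR     483            487
5      UK    5468           5472
6      DE    2411           2415
7      DE    6791           6795
filter rows where kbytes_plus_4 > 1810:
  country  kbytes  kbytes_plus_4
1      US    3600           3604
3      DE    4350           4354
5      UK    5468           5472
6      DE    2411           2415
7      DE    6791           6795
take 3 rows with largest kbytes:
  country  kbytes  kbytes_plus_4
7      DE    6791           6795
5      UK    5468           5472
3      DE    4350           4354
drop duplicate country (keep=last):
  country  kbytes  kbytes_plus_4
5      UK    5468           5472
3      DE    4350           4354

5472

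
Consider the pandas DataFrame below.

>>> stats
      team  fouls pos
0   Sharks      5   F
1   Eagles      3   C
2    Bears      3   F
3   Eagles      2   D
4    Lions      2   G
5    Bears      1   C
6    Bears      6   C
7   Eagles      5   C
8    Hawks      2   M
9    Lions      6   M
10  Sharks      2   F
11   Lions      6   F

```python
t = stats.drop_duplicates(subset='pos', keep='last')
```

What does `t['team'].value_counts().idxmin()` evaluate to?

Eagles

drop duplicate pos (keep=last):
      team  fouls pos
3   Eagles      2   D
4    Lions      2   G
7   Eagles      5   C
9    Lions      6   M
11   Lions      6   F
value_counts of team:
team
Lions     3
Eagles    2
Name: count, dtype: int64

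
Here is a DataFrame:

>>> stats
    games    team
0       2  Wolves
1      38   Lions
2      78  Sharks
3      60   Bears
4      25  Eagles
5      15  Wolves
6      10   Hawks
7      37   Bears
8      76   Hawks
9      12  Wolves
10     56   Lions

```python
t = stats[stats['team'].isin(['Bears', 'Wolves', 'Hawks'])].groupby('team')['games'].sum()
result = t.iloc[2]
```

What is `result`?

filter rows where team in ['Bears', 'Wolves', 'Hawks']:
   games    team
0      2  Wolves
3     60   Bears
5     15  Wolves
6     10   Hawks
7     37   Bears
8     76   Hawks
9     12  Wolves
group by team, sum of games:
team
Bears     97
Hawks     86
Wolves    29
Name: games, dtype: int64

29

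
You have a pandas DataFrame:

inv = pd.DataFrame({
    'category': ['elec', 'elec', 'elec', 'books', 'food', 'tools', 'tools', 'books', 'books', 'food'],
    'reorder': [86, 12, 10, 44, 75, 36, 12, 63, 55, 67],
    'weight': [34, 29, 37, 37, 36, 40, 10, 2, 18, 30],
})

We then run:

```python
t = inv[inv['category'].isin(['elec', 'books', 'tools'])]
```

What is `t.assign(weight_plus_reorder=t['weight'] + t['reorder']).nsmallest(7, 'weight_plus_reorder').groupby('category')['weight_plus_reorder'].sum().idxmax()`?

filter rows where category in ['elec', 'books', 'tools']:
  category  reorder  weight
0     elec       86      34
1     elec       12      29
2     elec       10      37
3    books       44      37
5    tools       36      40
6    tools       12      10
7    books       63       2
8    books       55      18
add column weight_plus_reorder = t['weight'] + t['reorder']:
  category  reorder  weight  weight_plus_reorder
0     elec       86      34                  120
1     elec       12      29                   41
2     elec       10      37                   47
3    books       44      37                   81
5    tools       36      40                   76
6    tools       12      10                   22
7    books       63       2                   65
8    books       55      18                   73
take 7 rows with smallest weight_plus_reorder:
  category  reorder  weight  weight_plus_reorder
6    tools       12      10                   22
1     elec       12      29                   41
2     elec       10      37                   47
7    books       63       2                   65
8    books       55      18                   73
5    tools       36      40                   76
3    books       44      37                   81
group by category, sum of weight_plus_reorder:
category
books    219
elec      88
tools     98
Name: weight_plus_reorder, dtype: int64
The label with the largest value is books.

books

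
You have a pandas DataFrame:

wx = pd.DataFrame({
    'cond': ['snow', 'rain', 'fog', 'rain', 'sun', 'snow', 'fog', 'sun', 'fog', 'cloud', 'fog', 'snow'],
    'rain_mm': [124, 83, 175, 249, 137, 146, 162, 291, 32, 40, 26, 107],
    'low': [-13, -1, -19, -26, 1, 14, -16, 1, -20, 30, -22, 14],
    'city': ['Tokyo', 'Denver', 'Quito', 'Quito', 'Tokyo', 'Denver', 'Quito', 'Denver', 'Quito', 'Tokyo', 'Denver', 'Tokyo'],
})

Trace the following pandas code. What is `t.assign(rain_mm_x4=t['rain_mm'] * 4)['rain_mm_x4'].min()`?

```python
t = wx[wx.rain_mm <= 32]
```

filter rows where rain_mm <= 32:
   cond  rain_mm  low    city
8   fog       32  -20   Quito
10  fog       26  -22  Denver
add column rain_mm_x4 = t['rain_mm'] * 4:
   cond  rain_mm  low    city  rain_mm_x4
8   fog       32  -20   Quito         128
10  fog       26  -22  Denver         104

104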